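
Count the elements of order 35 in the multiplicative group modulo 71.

24

φ(71) = 71 − 1 = 70 = 2 · 5 · 7.
(Z/71Z)^× is cyclic (|G| = 70); a cyclic group of order m has exactly φ(d) elements of each order d | m, and none otherwise.
35 = 5 · 7 divides 70, and φ(35) = 24.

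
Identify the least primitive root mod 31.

φ(31) = 31 − 1 = 30 = 2 · 3 · 5.
Test candidates g = 2, 3, … against the prime factors q ∈ {2, 3, 5} of φ(31): g is a generator iff g^(30/q) ≢ 1 for every such q.
g = 2: 2^15 ≡ 1 — hits 1, so not a primitive root.
g = 3: 3^15 ≡ 30; 3^10 ≡ 25; 3^6 ≡ 16 — none is 1, so 3 is a primitive root.
Hence the least primitive root of 31 is 3.

3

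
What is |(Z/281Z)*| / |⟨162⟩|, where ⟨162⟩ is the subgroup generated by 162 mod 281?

8

Since 162 ∈ (Z/281Z)^×, its order divides φ(281) = 281 − 1 = 280 = 2^3 · 5 · 7.
Divisors of 280: 1, 2, 4, 5, 7, 8, 10, 14, 20, 28, 35, 40, 56, 70, 140, 280.
Check 162^d mod 281 for each divisor in increasing order:
162^1 ≡ 162
162^2 ≡ 111
162^4 ≡ 238
162^5 ≡ 59
162^7 ≡ 86
162^8 ≡ 163
162^10 ≡ 109
162^14 ≡ 90
162^20 ≡ 79
162^28 ≡ 232
162^35 ≡ 1
So ord_281(162) = 35, hence |⟨162⟩| = 35.
The index is φ(281) / ord(162) = 280 / 35 = 8.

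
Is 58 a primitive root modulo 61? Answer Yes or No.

No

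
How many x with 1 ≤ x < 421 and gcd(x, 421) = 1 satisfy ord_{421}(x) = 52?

0

φ(421) = 421 − 1 = 420 = 2^2 · 3 · 5 · 7.
Since (Z/421Z)^× is cyclic of order 420, the number of elements of order d is φ(d) when d | 420 and 0 otherwise.
Here 420 is not a multiple of 52, so there are no elements of order 52.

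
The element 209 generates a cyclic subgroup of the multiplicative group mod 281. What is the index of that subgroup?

2

By Lagrange's theorem, ord_281(209) divides φ(281) = 281 − 1 = 280 = 2^3 · 5 · 7.
Divisors of 280: 1, 2, 4, 5, 7, 8, 10, 14, 20, 28, 35, 40, 56, 70, 140, 280.
Check 209^d mod 281 for each divisor in increasing order:
209^1 ≡ 209 (mod 281)
209^2 ≡ 126 (mod 281)
209^4 ≡ 140 (mod 281)
209^5 ≡ 36 (mod 281)
209^7 ≡ 40 (mod 281)
209^8 ≡ 211 (mod 281)
209^10 ≡ 172 (mod 281)
209^14 ≡ 195 (mod 281)
209^20 ≡ 79 (mod 281)
209^28 ≡ 90 (mod 281)
209^35 ≡ 228 (mod 281)
209^40 ≡ 59 (mod 281)
209^56 ≡ 232 (mod 281)
209^70 ≡ 280 (mod 281)
209^140 ≡ 1 (mod 281) ✓
The order of 209 is 140, so the subgroup it generates has 140 elements.
Index = |(Z/281Z)^×| / |⟨209⟩| = 280 / 140 = 2.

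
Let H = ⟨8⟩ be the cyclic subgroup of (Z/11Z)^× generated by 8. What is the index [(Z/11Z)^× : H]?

1

The order of 8 must divide φ(11) = 11 − 1 = 10 = 2 · 5.
Divisors of 10: 1, 2, 5, 10.
Test each divisor d:
8^1 ≡ 8 (mod 11)
8^2 ≡ 9 (mod 11)
8^5 ≡ 10 (mod 11)
8^10 ≡ 1 (mod 11) ✓
The order of 8 is 10, so the subgroup it generates has 10 elements.
Index = |(Z/11Z)^×| / |⟨8⟩| = 10 / 10 = 1.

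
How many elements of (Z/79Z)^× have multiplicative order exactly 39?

φ(79) = 79 − 1 = 78 = 2 · 3 · 13.
Since (Z/79Z)^× is cyclic of order 78, the number of elements of order d is φ(d) when d | 78 and 0 otherwise.
39 = 3 · 13 divides 78, and φ(39) = 24.

24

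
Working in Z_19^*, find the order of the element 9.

9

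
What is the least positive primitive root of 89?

φ(89) = 89 − 1 = 88 = 2^3 · 11.
Test candidates g = 2, 3, … against the prime factors q ∈ {2, 11} of φ(89): g is a generator iff g^(88/q) ≢ 1 for every such q.
g = 2: 2^44 ≡ 1 — hits 1, so not a primitive root.
g = 3: 3^44 ≡ 88; 3^8 ≡ 64 — none is 1, so 3 is a primitive root.
Hence the least primitive root of 89 is 3.

3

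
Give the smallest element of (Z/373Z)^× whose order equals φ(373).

2

φ(373) = 373 − 1 = 372 = 2^2 · 3 · 31.
g is a primitive root iff g^(372/q) ≢ 1 (mod 373) for each prime q ∈ {2, 3, 31}.
g = 2: 2^186 ≡ 372; 2^124 ≡ 284; 2^12 ≡ 366 — none is 1, so 2 is a primitive root.
So 2 is the smallest generator of (Z/373Z)^×.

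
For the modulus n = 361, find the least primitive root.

2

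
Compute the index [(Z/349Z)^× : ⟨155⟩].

The order of 155 must divide φ(349) = 349 − 1 = 348 = 2^2 · 3 · 29.
Divisors of 348: 1, 2, 3, 4, 6, 12, 29, 58, 87, 116, 174, 348.
Test each divisor d:
155^1 ≡ 155 (mod 349)
155^2 ≡ 293 (mod 349)
155^3 ≡ 45 (mod 349)
155^4 ≡ 344 (mod 349)
155^6 ≡ 280 (mod 349)
155^12 ≡ 224 (mod 349)
155^29 ≡ 227 (mod 349)
155^58 ≡ 226 (mod 349)
155^87 ≡ 348 (mod 349)
155^116 ≡ 122 (mod 349)
155^174 ≡ 1 (mod 349) ✓
The order of 155 is 174, so the subgroup it generates has 174 elements.
[(Z/349Z)^× : ⟨155⟩] = 348/174 = 2.

2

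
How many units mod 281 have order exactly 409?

φ(281) = 281 − 1 = 280 = 2^3 · 5 · 7.
Since (Z/281Z)^× is cyclic of order 280, the number of elements of order d is φ(d) when d | 280 and 0 otherwise.
Here 280 is not a multiple of 409, so there are no elements of order 409.

0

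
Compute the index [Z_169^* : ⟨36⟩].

2

The order of 36 must divide φ(169) = φ(13^2) = 13·(13−1) = 156 = 2^2 · 3 · 13.
Divisors of 156: 1, 2, 3, 4, 6, 12, 13, 26, 39, 52, 78, 156.
Check 36^d mod 169 for each divisor in increasing order:
36^1 ≡ 36 (mod 169)
36^2 ≡ 113 (mod 169)
36^3 ≡ 12 (mod 169)
36^4 ≡ 94 (mod 169)
36^6 ≡ 144 (mod 169)
36^12 ≡ 118 (mod 169)
36^13 ≡ 23 (mod 169)
36^26 ≡ 22 (mod 169)
36^39 ≡ 168 (mod 169)
36^52 ≡ 146 (mod 169)
36^78 ≡ 1 (mod 169) ✓
The order of 36 is 78, so the subgroup it generates has 78 elements.
[(Z/169Z)^× : ⟨36⟩] = 156/78 = 2.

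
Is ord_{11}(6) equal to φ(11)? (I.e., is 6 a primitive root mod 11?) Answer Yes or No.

φ(11) = 11 − 1 = 10 = 2 · 5.
6 is a primitive root mod 11 iff 6^(φ(11)/q) ≢ 1 for every prime q | φ(11), i.e. q ∈ {2, 5}.
6^5 ≡ 10 (mod 11)  [q = 2: ≢ 1 ✓]
6^2 ≡ 3 (mod 11)  [q = 5: ≢ 1 ✓]
All checks pass, so 6 has order 10 and is a primitive root modulo 11.

Yes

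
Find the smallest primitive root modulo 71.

7

φ(71) = 71 − 1 = 70 = 2 · 5 · 7.
g is a primitive root iff g^(70/q) ≢ 1 (mod 71) for each prime q ∈ {2, 5, 7}.
g = 2: 2^35 ≡ 1 — hits 1, so not a primitive root.
g = 3: 3^35 ≡ 1 — hits 1, so not a primitive root.
g = 4: 4^35 ≡ 1 — hits 1, so not a primitive root.
g = 5: 5^35 ≡ 1 — hits 1, so not a primitive root.
g = 6: 6^35 ≡ 1 — hits 1, so not a primitive root.
g = 7: 7^35 ≡ 70; 7^14 ≡ 54; 7^10 ≡ 45 — none is 1, so 7 is a primitive root.
So 7 is the smallest generator of (Z/71Z)^×.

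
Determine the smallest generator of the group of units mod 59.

2

φ(59) = 59 − 1 = 58 = 2 · 29.
Test candidates g = 2, 3, … against the prime factors q ∈ {2, 29} of φ(59): g is a generator iff g^(58/q) ≢ 1 for every such q.
g = 2: 2^29 ≡ 58; 2^2 ≡ 4 — none is 1, so 2 is a primitive root.
Hence the least primitive root of 59 is 2.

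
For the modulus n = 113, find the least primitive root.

φ(113) = 113 − 1 = 112 = 2^4 · 7.
Test candidates g = 2, 3, … against the prime factors q ∈ {2, 7} of φ(113): g is a generator iff g^(112/q) ≢ 1 for every such q.
g = 2: 2^56 ≡ 1 — hits 1, so not a primitive root.
g = 3: 3^56 ≡ 112; 3^16 ≡ 49 — none is 1, so 3 is a primitive root.
The smallest primitive root modulo 113 is 3.

3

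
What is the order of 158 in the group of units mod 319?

70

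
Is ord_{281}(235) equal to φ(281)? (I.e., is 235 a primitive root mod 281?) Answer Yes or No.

Yes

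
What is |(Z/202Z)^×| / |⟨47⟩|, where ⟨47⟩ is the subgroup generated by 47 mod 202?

ord(47) | φ(202) = φ(2)·φ(101) = 1·100 = 100 = 2^2 · 5^2.
Divisors of 100: 1, 2, 4, 5, 10, 20, 25, 50, 100.
Check 47^d mod 202 for each divisor in increasing order:
47^1 ≡ 47
47^2 ≡ 189
47^4 ≡ 169
47^5 ≡ 65
47^10 ≡ 185
47^20 ≡ 87
47^25 ≡ 201
47^50 ≡ 1
So ord_202(47) = 50, hence |⟨47⟩| = 50.
[(Z/202Z)^× : ⟨47⟩] = 100/50 = 2.

2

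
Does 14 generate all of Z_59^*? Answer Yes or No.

Yes

φ(59) = 59 − 1 = 58 = 2 · 29.
Test 14^(58/q) mod 59 for each prime factor q of 58:
14^29 ≡ 58 (mod 59)  [q = 2: ≢ 1 ✓]
14^2 ≡ 19 (mod 59)  [q = 29: ≢ 1 ✓]
All checks pass, so 14 has order 58 and is a primitive root modulo 59.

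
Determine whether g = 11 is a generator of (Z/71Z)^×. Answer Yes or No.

Yes

φ(71) = 71 − 1 = 70 = 2 · 5 · 7.
11 is a primitive root mod 71 iff 11^(φ(71)/q) ≢ 1 for every prime q | φ(71), i.e. q ∈ {2, 5, 7}.
11^35 ≡ 70 (mod 71)  [q = 2: ≢ 1 ✓]
11^14 ≡ 54 (mod 71)  [q = 5: ≢ 1 ✓]
11^10 ≡ 32 (mod 71)  [q = 7: ≢ 1 ✓]
Every test exponent gives a nontrivial residue, hence 11 generates the full group.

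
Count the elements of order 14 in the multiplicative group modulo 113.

φ(113) = 113 − 1 = 112 = 2^4 · 7.
(Z/113Z)^× is cyclic (|G| = 112); a cyclic group of order m has exactly φ(d) elements of each order d | m, and none otherwise.
14 = 2 · 7 divides 112, and φ(14) = 6.

6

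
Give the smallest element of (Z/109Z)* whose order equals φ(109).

6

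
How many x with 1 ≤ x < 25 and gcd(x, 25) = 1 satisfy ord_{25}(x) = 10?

4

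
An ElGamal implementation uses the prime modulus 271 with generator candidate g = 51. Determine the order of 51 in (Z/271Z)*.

270

The order of 51 must divide φ(271) = 271 − 1 = 270 = 2 · 3^3 · 5.
Divisors of 270: 1, 2, 3, 5, 6, 9, 10, 15, 18, 27, 30, 45, 54, 90, 135, 270.
Evaluate successive powers at the divisors of 270:
51^1 ≡ 51 (mod 271)
51^2 ≡ 162 (mod 271)
51^3 ≡ 132 (mod 271)
51^5 ≡ 246 (mod 271)
51^6 ≡ 80 (mod 271)
51^9 ≡ 262 (mod 271)
51^10 ≡ 83 (mod 271)
51^15 ≡ 93 (mod 271)
51^18 ≡ 81 (mod 271)
51^27 ≡ 84 (mod 271)
51^30 ≡ 248 (mod 271)
51^45 ≡ 29 (mod 271)
51^54 ≡ 10 (mod 271)
51^90 ≡ 28 (mod 271)
51^135 ≡ 270 (mod 271)
51^270 ≡ 1 (mod 271) ✓
The smallest such exponent is 270, so the order of 51 is 270.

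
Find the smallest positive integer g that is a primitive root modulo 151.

φ(151) = 151 − 1 = 150 = 2 · 3 · 5^2.
Test candidates g = 2, 3, … against the prime factors q ∈ {2, 3, 5} of φ(151): g is a generator iff g^(150/q) ≢ 1 for every such q.
g = 2: 2^75 ≡ 1 — hits 1, so not a primitive root.
g = 3: 3^75 ≡ 150; 3^50 ≡ 1 — hits 1, so not a primitive root.
g = 4: 4^75 ≡ 1 — hits 1, so not a primitive root.
g = 5: 5^75 ≡ 1 — hits 1, so not a primitive root.
g = 6: 6^75 ≡ 150; 6^50 ≡ 32; 6^30 ≡ 59 — none is 1, so 6 is a primitive root.
So 6 is the smallest generator of (Z/151Z)^×.

6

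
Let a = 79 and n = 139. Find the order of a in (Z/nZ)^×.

By Lagrange's theorem, ord_139(79) divides φ(139) = 139 − 1 = 138 = 2 · 3 · 23.
Divisors of 138: 1, 2, 3, 6, 23, 46, 69, 138.
Test each divisor d:
79^1 ≡ 79 (mod 139)
79^2 ≡ 125 (mod 139)
79^3 ≡ 6 (mod 139)
79^6 ≡ 36 (mod 139)
79^23 ≡ 1 (mod 139) ✓
So ord_139(79) = 23.

23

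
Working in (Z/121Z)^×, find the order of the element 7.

The order of 7 must divide φ(121) = φ(11^2) = 11·(11−1) = 110 = 2 · 5 · 11.
Divisors of 110: 1, 2, 5, 10, 11, 22, 55, 110.
Evaluate successive powers at the divisors of 110:
7^1 ≡ 7
7^2 ≡ 49
7^5 ≡ 109
7^10 ≡ 23
7^11 ≡ 40
7^22 ≡ 27
7^55 ≡ 120
7^110 ≡ 1
The smallest such exponent is 110, so the order of 7 is 110.

110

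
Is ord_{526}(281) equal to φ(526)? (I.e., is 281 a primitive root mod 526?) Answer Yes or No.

No

φ(526) = φ(2)·φ(263) = 1·262 = 262 = 2 · 131.
An element g generates (Z/526Z)^× iff g^(262/q) ≢ 1 (mod 526) for each prime q ∈ {2, 131}.
281^131 ≡ 1 (mod 526)  [q = 2: ≡ 1 ✗]
281^2 ≡ 61 (mod 526)  [q = 131: ≢ 1 ✓]
The check at q = 2 fails, so 281 generates a proper subgroup.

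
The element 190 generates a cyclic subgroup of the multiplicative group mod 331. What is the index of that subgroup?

ord(190) | φ(331) = 331 − 1 = 330 = 2 · 3 · 5 · 11.
Divisors of 330: 1, 2, 3, 5, 6, 10, 11, 15, 22, 30, 33, 55, 66, 110, 165, 330.
Evaluate successive powers at the divisors of 330:
190^1 ≡ 190 (mod 331)
190^2 ≡ 21 (mod 331)
190^3 ≡ 18 (mod 331)
190^5 ≡ 47 (mod 331)
190^6 ≡ 324 (mod 331)
190^10 ≡ 223 (mod 331)
190^11 ≡ 2 (mod 331)
190^15 ≡ 220 (mod 331)
190^22 ≡ 4 (mod 331)
190^30 ≡ 74 (mod 331)
190^33 ≡ 8 (mod 331)
190^55 ≡ 32 (mod 331)
190^66 ≡ 64 (mod 331)
190^110 ≡ 31 (mod 331)
190^165 ≡ 330 (mod 331)
190^330 ≡ 1 (mod 331) ✓
Thus |⟨190⟩| = ord(190) = 330.
The index is φ(331) / ord(190) = 330 / 330 = 1.

1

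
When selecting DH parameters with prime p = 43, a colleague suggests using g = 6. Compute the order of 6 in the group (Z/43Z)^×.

3

Since 6 ∈ (Z/43Z)^×, its order divides φ(43) = 43 − 1 = 42 = 2 · 3 · 7.
Divisors of 42: 1, 2, 3, 6, 7, 14, 21, 42.
Compute 6^d (mod 43) for the divisors d until we hit 1:
6^1 ≡ 6 (mod 43)
6^2 ≡ 36 (mod 43)
6^3 ≡ 1 (mod 43) ✓
Therefore the multiplicative order of 6 modulo 43 is 3.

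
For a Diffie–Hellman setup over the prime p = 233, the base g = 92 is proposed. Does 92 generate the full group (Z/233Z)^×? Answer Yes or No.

No

φ(233) = 233 − 1 = 232 = 2^3 · 29.
92 is a primitive root mod 233 iff 92^(φ(233)/q) ≢ 1 for every prime q | φ(233), i.e. q ∈ {2, 29}.
92^116 ≡ 1 (mod 233)  [q = 2: ≡ 1 ✗]
92^8 ≡ 71 (mod 233)  [q = 29: ≢ 1 ✓]
Since 92^116 ≡ 1, the order of 92 divides 116 < 232, so 92 is not a primitive root.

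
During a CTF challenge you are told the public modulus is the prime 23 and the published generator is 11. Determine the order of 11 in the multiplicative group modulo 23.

22

Since 11 ∈ (Z/23Z)^×, its order divides φ(23) = 23 − 1 = 22 = 2 · 11.
Divisors of 22: 1, 2, 11, 22.
Evaluate successive powers at the divisors of 22:
11^1 ≡ 11 (mod 23)
11^2 ≡ 6 (mod 23)
11^11 ≡ 22 (mod 23)
11^22 ≡ 1 (mod 23) ✓
So ord_23(11) = 22.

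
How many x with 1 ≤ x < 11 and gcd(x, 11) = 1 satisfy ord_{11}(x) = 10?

4

φ(11) = 11 − 1 = 10 = 2 · 5.
Since (Z/11Z)^× is cyclic of order 10, the number of elements of order d is φ(d) when d | 10 and 0 otherwise.
10 = 2 · 5 divides 10, and φ(10) = 4.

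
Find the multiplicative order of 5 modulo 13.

By Lagrange's theorem, ord_13(5) divides φ(13) = 13 − 1 = 12 = 2^2 · 3.
Divisors of 12: 1, 2, 3, 4, 6, 12.
Evaluate successive powers at the divisors of 12:
5^1 ≡ 5
5^2 ≡ 12
5^3 ≡ 8
5^4 ≡ 1
So ord_13(5) = 4.

4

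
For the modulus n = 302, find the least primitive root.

7

φ(302) = φ(2)·φ(151) = 1·150 = 150 = 2 · 3 · 5^2.
g is a primitive root iff g^(150/q) ≢ 1 (mod 302) for each prime q ∈ {2, 3, 5}.
g = 2: gcd(2, 302) = 2 > 1, not a unit — skip.
g = 3: 3^75 ≡ 301; 3^50 ≡ 1 — hits 1, so not a primitive root.
g = 4: gcd(4, 302) = 2 > 1, not a unit — skip.
g = 5: 5^75 ≡ 1 — hits 1, so not a primitive root.
g = 6: gcd(6, 302) = 2 > 1, not a unit — skip.
g = 7: 7^75 ≡ 301; 7^50 ≡ 183; 7^30 ≡ 159 — none is 1, so 7 is a primitive root.
So 7 is the smallest generator of (Z/302Z)^×.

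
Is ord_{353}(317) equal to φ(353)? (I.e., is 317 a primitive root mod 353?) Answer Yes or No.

φ(353) = 353 − 1 = 352 = 2^5 · 11.
317 is a primitive root mod 353 iff 317^(φ(353)/q) ≢ 1 for every prime q | φ(353), i.e. q ∈ {2, 11}.
317^176 ≡ 1 (mod 353)  [q = 2: ≡ 1 ✗]
317^32 ≡ 1 (mod 353)  [q = 11: ≡ 1 ✗]
317^176 ≡ 1 shows ord(317) | 176, strictly less than φ(353); not a primitive root.

No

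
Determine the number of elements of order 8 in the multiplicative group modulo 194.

φ(194) = φ(2)·φ(97) = 1·96 = 96 = 2^5 · 3.
(Z/194Z)^× is cyclic (|G| = 96); a cyclic group of order m has exactly φ(d) elements of each order d | m, and none otherwise.
8 = 2^3 divides 96, and φ(8) = 4.

4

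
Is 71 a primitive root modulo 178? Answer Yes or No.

φ(178) = φ(2)·φ(89) = 1·88 = 88 = 2^3 · 11.
It suffices to check that the order of 71 is not a proper divisor of 88: compute 71^(88/q) for q ∈ {2, 11}.
71^44 ≡ 1 (mod 178)  [q = 2: ≡ 1 ✗]
71^8 ≡ 67 (mod 178)  [q = 11: ≢ 1 ✓]
The check at q = 2 fails, so 71 generates a proper subgroup.

No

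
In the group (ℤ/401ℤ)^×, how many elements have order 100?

40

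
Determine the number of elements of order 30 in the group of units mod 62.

φ(62) = φ(2)·φ(31) = 1·30 = 30 = 2 · 3 · 5.
Since (Z/62Z)^× is cyclic of order 30, the number of elements of order d is φ(d) when d | 30 and 0 otherwise.
30 = 2 · 3 · 5 divides 30, and φ(30) = 8.

8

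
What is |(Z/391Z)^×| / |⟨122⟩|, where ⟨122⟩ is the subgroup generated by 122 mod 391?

By Lagrange's theorem, ord_391(122) divides φ(391) = φ(17·23) = (17−1)·(23−1) = 16·22 = 352 = 2^5 · 11.
Divisors of 352: 1, 2, 4, 8, 11, 16, 22, 32, 44, 88, 176, 352.
Compute 122^d (mod 391) for the divisors d until we hit 1:
122^1 ≡ 122
122^2 ≡ 26
122^4 ≡ 285
122^8 ≡ 288
122^11 ≡ 160
122^16 ≡ 52
122^22 ≡ 185
122^32 ≡ 358
122^44 ≡ 208
122^88 ≡ 254
122^176 ≡ 1
The order of 122 is 176, so the subgroup it generates has 176 elements.
Index = |(Z/391Z)^×| / |⟨122⟩| = 352 / 176 = 2.

2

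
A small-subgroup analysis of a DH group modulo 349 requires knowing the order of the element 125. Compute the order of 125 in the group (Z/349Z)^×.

58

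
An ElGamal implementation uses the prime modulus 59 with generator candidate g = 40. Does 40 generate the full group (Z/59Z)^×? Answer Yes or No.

Yes

φ(59) = 59 − 1 = 58 = 2 · 29.
It suffices to check that the order of 40 is not a proper divisor of 58: compute 40^(58/q) for q ∈ {2, 29}.
40^29 ≡ 58 (mod 59)  [q = 2: ≢ 1 ✓]
40^2 ≡ 7 (mod 59)  [q = 29: ≢ 1 ✓]
None equal 1, so ord_59(40) = 58: 40 is a primitive root.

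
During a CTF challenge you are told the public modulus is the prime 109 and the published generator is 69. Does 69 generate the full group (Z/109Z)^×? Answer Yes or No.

Yes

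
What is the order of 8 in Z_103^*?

ord(8) | φ(103) = 103 − 1 = 102 = 2 · 3 · 17.
Divisors of 102: 1, 2, 3, 6, 17, 34, 51, 102.
Check 8^d mod 103 for each divisor in increasing order:
8^1 ≡ 8 (mod 103)
8^2 ≡ 64 (mod 103)
8^3 ≡ 100 (mod 103)
8^6 ≡ 9 (mod 103)
8^17 ≡ 1 (mod 103) ✓
The smallest such exponent is 17, so the order of 8 is 17.

17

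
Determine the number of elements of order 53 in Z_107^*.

52

φ(107) = 107 − 1 = 106 = 2 · 53.
In a cyclic group of order 106, there are φ(d) elements of order d for each divisor d of 106, and zero for non-divisors.
53 | 106, and φ(53) = 53 − 1 = 52.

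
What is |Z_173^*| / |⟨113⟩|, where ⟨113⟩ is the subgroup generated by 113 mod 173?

2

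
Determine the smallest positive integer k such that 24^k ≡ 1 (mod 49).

42

By Lagrange's theorem, ord_49(24) divides φ(49) = φ(7^2) = 7·(7−1) = 42 = 2 · 3 · 7.
Divisors of 42: 1, 2, 3, 6, 7, 14, 21, 42.
Check 24^d mod 49 for each divisor in increasing order:
24^1 ≡ 24 (mod 49)
24^2 ≡ 37 (mod 49)
24^3 ≡ 6 (mod 49)
24^6 ≡ 36 (mod 49)
24^7 ≡ 31 (mod 49)
24^14 ≡ 30 (mod 49)
24^21 ≡ 48 (mod 49)
24^42 ≡ 1 (mod 49) ✓
Hence ord(24) = 42.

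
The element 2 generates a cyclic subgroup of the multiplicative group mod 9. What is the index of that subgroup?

Since 2 ∈ (Z/9Z)^×, its order divides φ(9) = φ(3^2) = 3·(3−1) = 6 = 2 · 3.
Divisors of 6: 1, 2, 3, 6.
Evaluate successive powers at the divisors of 6:
2^1 ≡ 2 (mod 9)
2^2 ≡ 4 (mod 9)
2^3 ≡ 8 (mod 9)
2^6 ≡ 1 (mod 9) ✓
The order of 2 is 6, so the subgroup it generates has 6 elements.
The index is φ(9) / ord(2) = 6 / 6 = 1.

1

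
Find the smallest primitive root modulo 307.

φ(307) = 307 − 1 = 306 = 2 · 3^2 · 17.
g is a primitive root iff g^(306/q) ≢ 1 (mod 307) for each prime q ∈ {2, 3, 17}.
g = 2: 2^153 ≡ 306; 2^102 ≡ 1 — hits 1, so not a primitive root.
g = 3: 3^153 ≡ 306; 3^102 ≡ 1 — hits 1, so not a primitive root.
g = 4: 4^153 ≡ 1 — hits 1, so not a primitive root.
g = 5: 5^153 ≡ 306; 5^102 ≡ 289; 5^18 ≡ 81 — none is 1, so 5 is a primitive root.
So 5 is the smallest generator of (Z/307Z)^×.

5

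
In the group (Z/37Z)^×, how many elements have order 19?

φ(37) = 37 − 1 = 36 = 2^2 · 3^2.
(Z/37Z)^× is cyclic (|G| = 36); a cyclic group of order m has exactly φ(d) elements of each order d | m, and none otherwise.
19 does not divide 36, so no element of (Z/37Z)^× has order 19.

0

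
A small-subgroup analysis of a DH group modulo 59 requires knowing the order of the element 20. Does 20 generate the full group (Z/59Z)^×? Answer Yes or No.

φ(59) = 59 − 1 = 58 = 2 · 29.
It suffices to check that the order of 20 is not a proper divisor of 58: compute 20^(58/q) for q ∈ {2, 29}.
20^29 ≡ 1 (mod 59)  [q = 2: ≡ 1 ✗]
20^2 ≡ 46 (mod 59)  [q = 29: ≢ 1 ✓]
Since 20^29 ≡ 1, the order of 20 divides 29 < 58, so 20 is not a primitive root.

No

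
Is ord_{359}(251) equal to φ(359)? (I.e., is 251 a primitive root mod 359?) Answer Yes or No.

φ(359) = 359 − 1 = 358 = 2 · 179.
It suffices to check that the order of 251 is not a proper divisor of 358: compute 251^(358/q) for q ∈ {2, 179}.
251^179 ≡ 358 (mod 359)  [q = 2: ≢ 1 ✓]
251^2 ≡ 176 (mod 359)  [q = 179: ≢ 1 ✓]
Every test exponent gives a nontrivial residue, hence 251 generates the full group.

Yes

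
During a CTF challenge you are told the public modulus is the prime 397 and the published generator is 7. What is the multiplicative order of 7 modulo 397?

ord(7) | φ(397) = 397 − 1 = 396 = 2^2 · 3^2 · 11.
Divisors of 396: 1, 2, 3, 4, 6, 9, 11, 12, 18, 22, 33, 36, 44, 66, 99, 132, 198, 396.
Test each divisor d:
7^1 ≡ 7 (mod 397)
7^2 ≡ 49 (mod 397)
7^3 ≡ 343 (mod 397)
7^4 ≡ 19 (mod 397)
7^6 ≡ 137 (mod 397)
7^9 ≡ 145 (mod 397)
7^11 ≡ 356 (mod 397)
7^12 ≡ 110 (mod 397)
7^18 ≡ 381 (mod 397)
7^22 ≡ 93 (mod 397)
7^33 ≡ 157 (mod 397)
7^36 ≡ 256 (mod 397)
7^44 ≡ 312 (mod 397)
7^66 ≡ 35 (mod 397)
7^99 ≡ 334 (mod 397)
7^132 ≡ 34 (mod 397)
7^198 ≡ 396 (mod 397)
7^396 ≡ 1 (mod 397) ✓
The smallest such exponent is 396, so the order of 7 is 396.

396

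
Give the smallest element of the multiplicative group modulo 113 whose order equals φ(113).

φ(113) = 113 − 1 = 112 = 2^4 · 7.
g is a primitive root iff g^(112/q) ≢ 1 (mod 113) for each prime q ∈ {2, 7}.
g = 2: 2^56 ≡ 1 — hits 1, so not a primitive root.
g = 3: 3^56 ≡ 112; 3^16 ≡ 49 — none is 1, so 3 is a primitive root.
The smallest primitive root modulo 113 is 3.

3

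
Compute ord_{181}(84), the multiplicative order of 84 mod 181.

Since 84 ∈ (Z/181Z)^×, its order divides φ(181) = 181 − 1 = 180 = 2^2 · 3^2 · 5.
Divisors of 180: 1, 2, 3, 4, 5, 6, 9, 10, 12, 15, 18, 20, 30, 36, 45, 60, 90, 180.
Compute 84^d (mod 181) for the divisors d until we hit 1:
84^1 ≡ 84 (mod 181)
84^2 ≡ 178 (mod 181)
84^3 ≡ 110 (mod 181)
84^4 ≡ 9 (mod 181)
84^5 ≡ 32 (mod 181)
84^6 ≡ 154 (mod 181)
84^9 ≡ 107 (mod 181)
84^10 ≡ 119 (mod 181)
84^12 ≡ 5 (mod 181)
84^15 ≡ 7 (mod 181)
84^18 ≡ 46 (mod 181)
84^20 ≡ 43 (mod 181)
84^30 ≡ 49 (mod 181)
84^36 ≡ 125 (mod 181)
84^45 ≡ 162 (mod 181)
84^60 ≡ 48 (mod 181)
84^90 ≡ 180 (mod 181)
84^180 ≡ 1 (mod 181) ✓
Hence ord(84) = 180.

180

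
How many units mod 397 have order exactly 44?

20

φ(397) = 397 − 1 = 396 = 2^2 · 3^2 · 11.
In a cyclic group of order 396, there are φ(d) elements of order d for each divisor d of 396, and zero for non-divisors.
44 = 2^2 · 11 divides 396, and φ(44) = 20.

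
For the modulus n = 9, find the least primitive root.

2

φ(9) = φ(3^2) = 3·(3−1) = 6 = 2 · 3.
Test candidates g = 2, 3, … against the prime factors q ∈ {2, 3} of φ(9): g is a generator iff g^(6/q) ≢ 1 for every such q.
g = 2: 2^3 ≡ 8; 2^2 ≡ 4 — none is 1, so 2 is a primitive root.
So 2 is the smallest generator of (Z/9Z)^×.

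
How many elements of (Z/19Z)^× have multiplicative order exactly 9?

6

φ(19) = 19 − 1 = 18 = 2 · 3^2.
In a cyclic group of order 18, there are φ(d) elements of order d for each divisor d of 18, and zero for non-divisors.
9 = 3^2 divides 18, and φ(9) = 6.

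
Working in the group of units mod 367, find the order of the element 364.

61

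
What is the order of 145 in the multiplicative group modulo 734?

61

Since 145 ∈ (Z/734Z)^×, its order divides φ(734) = φ(2)·φ(367) = 1·366 = 366 = 2 · 3 · 61.
Divisors of 366: 1, 2, 3, 6, 61, 122, 183, 366.
Evaluate successive powers at the divisors of 366:
145^1 ≡ 145 (mod 734)
145^2 ≡ 473 (mod 734)
145^3 ≡ 323 (mod 734)
145^6 ≡ 101 (mod 734)
145^61 ≡ 1 (mod 734) ✓
Hence ord(145) = 61.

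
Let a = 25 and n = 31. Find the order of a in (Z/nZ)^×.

ord(25) | φ(31) = 31 − 1 = 30 = 2 · 3 · 5.
Divisors of 30: 1, 2, 3, 5, 6, 10, 15, 30.
Test each divisor d:
25^1 ≡ 25 (mod 31)
25^2 ≡ 5 (mod 31)
25^3 ≡ 1 (mod 31) ✓
The smallest such exponent is 3, so the order of 25 is 3.

3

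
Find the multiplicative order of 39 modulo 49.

21

Since 39 ∈ (Z/49Z)^×, its order divides φ(49) = φ(7^2) = 7·(7−1) = 42 = 2 · 3 · 7.
Divisors of 42: 1, 2, 3, 6, 7, 14, 21, 42.
Check 39^d mod 49 for each divisor in increasing order:
39^1 ≡ 39 (mod 49)
39^2 ≡ 2 (mod 49)
39^3 ≡ 29 (mod 49)
39^6 ≡ 8 (mod 49)
39^7 ≡ 18 (mod 49)
39^14 ≡ 30 (mod 49)
39^21 ≡ 1 (mod 49) ✓
So ord_49(39) = 21.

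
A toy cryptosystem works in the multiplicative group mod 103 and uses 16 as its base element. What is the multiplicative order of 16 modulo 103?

51

The order of 16 must divide φ(103) = 103 − 1 = 102 = 2 · 3 · 17.
Divisors of 102: 1, 2, 3, 6, 17, 34, 51, 102.
Compute 16^d (mod 103) for the divisors d until we hit 1:
16^1 ≡ 16 (mod 103)
16^2 ≡ 50 (mod 103)
16^3 ≡ 79 (mod 103)
16^6 ≡ 61 (mod 103)
16^17 ≡ 56 (mod 103)
16^34 ≡ 46 (mod 103)
16^51 ≡ 1 (mod 103) ✓
The smallest such exponent is 51, so the order of 16 is 51.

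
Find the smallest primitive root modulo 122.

7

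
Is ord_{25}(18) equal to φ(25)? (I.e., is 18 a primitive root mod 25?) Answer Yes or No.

φ(25) = φ(5^2) = 5·(5−1) = 20 = 2^2 · 5.
18 is a primitive root mod 25 iff 18^(φ(25)/q) ≢ 1 for every prime q | φ(25), i.e. q ∈ {2, 5}.
18^10 ≡ 24 (mod 25)  [q = 2: ≢ 1 ✓]
18^4 ≡ 1 (mod 25)  [q = 5: ≡ 1 ✗]
The check at q = 5 fails, so 18 generates a proper subgroup.

No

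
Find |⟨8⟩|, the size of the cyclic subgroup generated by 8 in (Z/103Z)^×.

The order of 8 must divide φ(103) = 103 − 1 = 102 = 2 · 3 · 17.
Divisors of 102: 1, 2, 3, 6, 17, 34, 51, 102.
Compute 8^d (mod 103) for the divisors d until we hit 1:
8^1 ≡ 8 (mod 103)
8^2 ≡ 64 (mod 103)
8^3 ≡ 100 (mod 103)
8^6 ≡ 9 (mod 103)
8^17 ≡ 1 (mod 103) ✓
Hence ord(8) = 17.

17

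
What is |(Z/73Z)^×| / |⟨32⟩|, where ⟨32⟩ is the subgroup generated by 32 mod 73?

8

The order of 32 must divide φ(73) = 73 − 1 = 72 = 2^3 · 3^2.
Divisors of 72: 1, 2, 3, 4, 6, 8, 9, 12, 18, 24, 36, 72.
Evaluate successive powers at the divisors of 72:
32^1 ≡ 32 (mod 73)
32^2 ≡ 2 (mod 73)
32^3 ≡ 64 (mod 73)
32^4 ≡ 4 (mod 73)
32^6 ≡ 8 (mod 73)
32^8 ≡ 16 (mod 73)
32^9 ≡ 1 (mod 73) ✓
So ord_73(32) = 9, hence |⟨32⟩| = 9.
The index is φ(73) / ord(32) = 72 / 9 = 8.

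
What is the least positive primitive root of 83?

2

φ(83) = 83 − 1 = 82 = 2 · 41.
Test candidates g = 2, 3, … against the prime factors q ∈ {2, 41} of φ(83): g is a generator iff g^(82/q) ≢ 1 for every such q.
g = 2: 2^41 ≡ 82; 2^2 ≡ 4 — none is 1, so 2 is a primitive root.
Hence the least primitive root of 83 is 2.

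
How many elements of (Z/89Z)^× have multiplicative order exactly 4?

2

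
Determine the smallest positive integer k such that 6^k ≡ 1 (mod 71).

35

By Lagrange's theorem, ord_71(6) divides φ(71) = 71 − 1 = 70 = 2 · 5 · 7.
Divisors of 70: 1, 2, 5, 7, 10, 14, 35, 70.
Check 6^d mod 71 for each divisor in increasing order:
6^1 ≡ 6 (mod 71)
6^2 ≡ 36 (mod 71)
6^5 ≡ 37 (mod 71)
6^7 ≡ 54 (mod 71)
6^10 ≡ 20 (mod 71)
6^14 ≡ 5 (mod 71)
6^35 ≡ 1 (mod 71) ✓
Therefore the multiplicative order of 6 modulo 71 is 35.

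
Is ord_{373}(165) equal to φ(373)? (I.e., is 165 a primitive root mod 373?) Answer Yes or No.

φ(373) = 373 − 1 = 372 = 2^2 · 3 · 31.
Test 165^(372/q) mod 373 for each prime factor q of 372:
165^186 ≡ 1 (mod 373)  [q = 2: ≡ 1 ✗]
165^124 ≡ 284 (mod 373)  [q = 3: ≢ 1 ✓]
165^12 ≡ 366 (mod 373)  [q = 31: ≢ 1 ✓]
The check at q = 2 fails, so 165 generates a proper subgroup.

No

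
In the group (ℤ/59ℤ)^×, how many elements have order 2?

φ(59) = 59 − 1 = 58 = 2 · 29.
In a cyclic group of order 58, there are φ(d) elements of order d for each divisor d of 58, and zero for non-divisors.
2 | 58, and φ(2) = 2 − 1 = 1.

1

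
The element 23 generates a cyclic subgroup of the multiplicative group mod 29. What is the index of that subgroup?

By Lagrange's theorem, ord_29(23) divides φ(29) = 29 − 1 = 28 = 2^2 · 7.
Divisors of 28: 1, 2, 4, 7, 14, 28.
Compute 23^d (mod 29) for the divisors d until we hit 1:
23^1 ≡ 23 (mod 29)
23^2 ≡ 7 (mod 29)
23^4 ≡ 20 (mod 29)
23^7 ≡ 1 (mod 29) ✓
Thus |⟨23⟩| = ord(23) = 7.
Index = |(Z/29Z)^×| / |⟨23⟩| = 28 / 7 = 4.

4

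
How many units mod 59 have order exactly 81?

φ(59) = 59 − 1 = 58 = 2 · 29.
(Z/59Z)^× is cyclic (|G| = 58); a cyclic group of order m has exactly φ(d) elements of each order d | m, and none otherwise.
81 does not divide 58, so no element of (Z/59Z)^× has order 81.

0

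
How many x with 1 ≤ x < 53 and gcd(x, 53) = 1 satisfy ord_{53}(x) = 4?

φ(53) = 53 − 1 = 52 = 2^2 · 13.
(Z/53Z)^× is cyclic (|G| = 52); a cyclic group of order m has exactly φ(d) elements of each order d | m, and none otherwise.
4 = 2^2 divides 52, and φ(4) = 2.

2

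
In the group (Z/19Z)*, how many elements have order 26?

φ(19) = 19 − 1 = 18 = 2 · 3^2.
In a cyclic group of order 18, there are φ(d) elements of order d for each divisor d of 18, and zero for non-divisors.
Since 26 ∤ 18, the count is 0.

0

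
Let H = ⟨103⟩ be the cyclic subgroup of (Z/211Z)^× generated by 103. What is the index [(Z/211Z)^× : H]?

Since 103 ∈ (Z/211Z)^×, its order divides φ(211) = 211 − 1 = 210 = 2 · 3 · 5 · 7.
Divisors of 210: 1, 2, 3, 5, 6, 7, 10, 14, 15, 21, 30, 35, 42, 70, 105, 210.
Compute 103^d (mod 211) for the divisors d until we hit 1:
103^1 ≡ 103 (mod 211)
103^2 ≡ 59 (mod 211)
103^3 ≡ 169 (mod 211)
103^5 ≡ 54 (mod 211)
103^6 ≡ 76 (mod 211)
103^7 ≡ 21 (mod 211)
103^10 ≡ 173 (mod 211)
103^14 ≡ 19 (mod 211)
103^15 ≡ 58 (mod 211)
103^21 ≡ 188 (mod 211)
103^30 ≡ 199 (mod 211)
103^35 ≡ 196 (mod 211)
103^42 ≡ 107 (mod 211)
103^70 ≡ 14 (mod 211)
103^105 ≡ 1 (mod 211) ✓
The order of 103 is 105, so the subgroup it generates has 105 elements.
[(Z/211Z)^× : ⟨103⟩] = 210/105 = 2.

2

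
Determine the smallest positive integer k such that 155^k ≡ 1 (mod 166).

82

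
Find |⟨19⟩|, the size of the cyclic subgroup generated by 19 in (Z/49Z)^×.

6

ord(19) | φ(49) = φ(7^2) = 7·(7−1) = 42 = 2 · 3 · 7.
Divisors of 42: 1, 2, 3, 6, 7, 14, 21, 42.
Check 19^d mod 49 for each divisor in increasing order:
19^1 ≡ 19 (mod 49)
19^2 ≡ 18 (mod 49)
19^3 ≡ 48 (mod 49)
19^6 ≡ 1 (mod 49) ✓
Hence ord(19) = 6.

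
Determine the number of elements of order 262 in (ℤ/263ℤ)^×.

130

φ(263) = 263 − 1 = 262 = 2 · 131.
In a cyclic group of order 262, there are φ(d) elements of order d for each divisor d of 262, and zero for non-divisors.
262 = 2 · 131 divides 262, and φ(262) = 130.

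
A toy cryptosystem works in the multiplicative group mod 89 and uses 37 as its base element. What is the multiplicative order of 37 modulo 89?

The order of 37 must divide φ(89) = 89 − 1 = 88 = 2^3 · 11.
Divisors of 88: 1, 2, 4, 8, 11, 22, 44, 88.
Test each divisor d:
37^1 ≡ 37 (mod 89)
37^2 ≡ 34 (mod 89)
37^4 ≡ 88 (mod 89)
37^8 ≡ 1 (mod 89) ✓
So ord_89(37) = 8.

8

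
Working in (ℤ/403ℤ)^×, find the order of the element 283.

30

ord(283) | φ(403) = φ(13·31) = (13−1)·(31−1) = 12·30 = 360 = 2^3 · 3^2 · 5.
Divisors of 360: 1, 2, 3, 4, 5, 6, 8, 9, 10, 12, 15, 18, 20, 24, 30, 36, 40, 45, 60, 72, 90, 120, 180, 360.
Test each divisor d:
283^1 ≡ 283 (mod 403)
283^2 ≡ 295 (mod 403)
283^3 ≡ 64 (mod 403)
283^4 ≡ 380 (mod 403)
283^5 ≡ 342 (mod 403)
283^6 ≡ 66 (mod 403)
283^8 ≡ 126 (mod 403)
283^9 ≡ 194 (mod 403)
283^10 ≡ 94 (mod 403)
283^12 ≡ 326 (mod 403)
283^15 ≡ 311 (mod 403)
283^18 ≡ 157 (mod 403)
283^20 ≡ 373 (mod 403)
283^24 ≡ 287 (mod 403)
283^30 ≡ 1 (mod 403) ✓
The smallest such exponent is 30, so the order of 283 is 30.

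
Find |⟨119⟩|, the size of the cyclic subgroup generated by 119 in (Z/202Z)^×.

100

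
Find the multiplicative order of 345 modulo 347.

173

ord(345) | φ(347) = 347 − 1 = 346 = 2 · 173.
Divisors of 346: 1, 2, 173, 346.
Evaluate successive powers at the divisors of 346:
345^1 ≡ 345 (mod 347)
345^2 ≡ 4 (mod 347)
345^173 ≡ 1 (mod 347) ✓
The smallest such exponent is 173, so the order of 345 is 173.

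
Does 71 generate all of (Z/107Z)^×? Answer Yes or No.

φ(107) = 107 − 1 = 106 = 2 · 53.
Test 71^(106/q) mod 107 for each prime factor q of 106:
71^53 ≡ 106 (mod 107)  [q = 2: ≢ 1 ✓]
71^2 ≡ 12 (mod 107)  [q = 53: ≢ 1 ✓]
All checks pass, so 71 has order 106 and is a primitive root modulo 107.

Yes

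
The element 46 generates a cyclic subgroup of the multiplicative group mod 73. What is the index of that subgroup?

18

The order of 46 must divide φ(73) = 73 − 1 = 72 = 2^3 · 3^2.
Divisors of 72: 1, 2, 3, 4, 6, 8, 9, 12, 18, 24, 36, 72.
Evaluate successive powers at the divisors of 72:
46^1 ≡ 46
46^2 ≡ 72
46^3 ≡ 27
46^4 ≡ 1
Thus |⟨46⟩| = ord(46) = 4.
The index is φ(73) / ord(46) = 72 / 4 = 18.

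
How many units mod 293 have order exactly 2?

φ(293) = 293 − 1 = 292 = 2^2 · 73.
Since (Z/293Z)^× is cyclic of order 292, the number of elements of order d is φ(d) when d | 292 and 0 otherwise.
2 | 292, and φ(2) = 2 − 1 = 1.

1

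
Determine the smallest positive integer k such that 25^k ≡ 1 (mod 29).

ord(25) | φ(29) = 29 − 1 = 28 = 2^2 · 7.
Divisors of 28: 1, 2, 4, 7, 14, 28.
Evaluate successive powers at the divisors of 28:
25^1 ≡ 25 (mod 29)
25^2 ≡ 16 (mod 29)
25^4 ≡ 24 (mod 29)
25^7 ≡ 1 (mod 29) ✓
Hence ord(25) = 7.

7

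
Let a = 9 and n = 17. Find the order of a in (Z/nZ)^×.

8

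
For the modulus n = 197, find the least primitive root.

φ(197) = 197 − 1 = 196 = 2^2 · 7^2.
g is a primitive root iff g^(196/q) ≢ 1 (mod 197) for each prime q ∈ {2, 7}.
g = 2: 2^98 ≡ 196; 2^28 ≡ 104 — none is 1, so 2 is a primitive root.
So 2 is the smallest generator of (Z/197Z)^×.

2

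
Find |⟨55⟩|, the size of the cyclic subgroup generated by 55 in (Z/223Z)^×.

111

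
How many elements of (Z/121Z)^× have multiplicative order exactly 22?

10

φ(121) = φ(11^2) = 11·(11−1) = 110 = 2 · 5 · 11.
(Z/121Z)^× is cyclic (|G| = 110); a cyclic group of order m has exactly φ(d) elements of each order d | m, and none otherwise.
22 = 2 · 11 divides 110, and φ(22) = 10.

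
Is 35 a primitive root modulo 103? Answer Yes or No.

Yes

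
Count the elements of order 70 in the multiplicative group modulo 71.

24

φ(71) = 71 − 1 = 70 = 2 · 5 · 7.
(Z/71Z)^× is cyclic (|G| = 70); a cyclic group of order m has exactly φ(d) elements of each order d | m, and none otherwise.
70 = 2 · 5 · 7 divides 70, and φ(70) = 24.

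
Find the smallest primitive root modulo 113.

3

φ(113) = 113 − 1 = 112 = 2^4 · 7.
Test candidates g = 2, 3, … against the prime factors q ∈ {2, 7} of φ(113): g is a generator iff g^(112/q) ≢ 1 for every such q.
g = 2: 2^56 ≡ 1 — hits 1, so not a primitive root.
g = 3: 3^56 ≡ 112; 3^16 ≡ 49 — none is 1, so 3 is a primitive root.
The smallest primitive root modulo 113 is 3.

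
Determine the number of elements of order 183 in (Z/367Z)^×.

φ(367) = 367 − 1 = 366 = 2 · 3 · 61.
In a cyclic group of order 366, there are φ(d) elements of order d for each divisor d of 366, and zero for non-divisors.
183 = 3 · 61 divides 366, and φ(183) = 120.

120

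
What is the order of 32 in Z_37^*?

36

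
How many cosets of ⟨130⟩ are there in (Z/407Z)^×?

2

Since 130 ∈ (Z/407Z)^×, its order divides φ(407) = φ(11·37) = (11−1)·(37−1) = 10·36 = 360 = 2^3 · 3^2 · 5.
Divisors of 360: 1, 2, 3, 4, 5, 6, 8, 9, 10, 12, 15, 18, 20, 24, 30, 36, 40, 45, 60, 72, 90, 120, 180, 360.
Check 130^d mod 407 for each divisor in increasing order:
130^1 ≡ 130 (mod 407)
130^2 ≡ 213 (mod 407)
130^3 ≡ 14 (mod 407)
130^4 ≡ 192 (mod 407)
130^5 ≡ 133 (mod 407)
130^6 ≡ 196 (mod 407)
130^8 ≡ 234 (mod 407)
130^9 ≡ 302 (mod 407)
130^10 ≡ 188 (mod 407)
130^12 ≡ 158 (mod 407)
130^15 ≡ 177 (mod 407)
130^18 ≡ 36 (mod 407)
130^20 ≡ 342 (mod 407)
130^24 ≡ 137 (mod 407)
130^30 ≡ 397 (mod 407)
130^36 ≡ 75 (mod 407)
130^40 ≡ 155 (mod 407)
130^45 ≡ 265 (mod 407)
130^60 ≡ 100 (mod 407)
130^72 ≡ 334 (mod 407)
130^90 ≡ 221 (mod 407)
130^120 ≡ 232 (mod 407)
130^180 ≡ 1 (mod 407) ✓
The order of 130 is 180, so the subgroup it generates has 180 elements.
The index is φ(407) / ord(130) = 360 / 180 = 2.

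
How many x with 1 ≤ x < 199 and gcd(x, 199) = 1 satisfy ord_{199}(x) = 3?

φ(199) = 199 − 1 = 198 = 2 · 3^2 · 11.
(Z/199Z)^× is cyclic (|G| = 198); a cyclic group of order m has exactly φ(d) elements of each order d | m, and none otherwise.
3 | 198, and φ(3) = 3 − 1 = 2.

2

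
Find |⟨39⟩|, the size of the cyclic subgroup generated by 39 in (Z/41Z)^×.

ord(39) | φ(41) = 41 − 1 = 40 = 2^3 · 5.
Divisors of 40: 1, 2, 4, 5, 8, 10, 20, 40.
Check 39^d mod 41 for each divisor in increasing order:
39^1 ≡ 39
39^2 ≡ 4
39^4 ≡ 16
39^5 ≡ 9
39^8 ≡ 10
39^10 ≡ 40
39^20 ≡ 1
Hence ord(39) = 20.

20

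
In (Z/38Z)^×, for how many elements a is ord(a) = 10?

φ(38) = φ(2)·φ(19) = 1·18 = 18 = 2 · 3^2.
Since (Z/38Z)^× is cyclic of order 18, the number of elements of order d is φ(d) when d | 18 and 0 otherwise.
Since 10 ∤ 18, the count is 0.

0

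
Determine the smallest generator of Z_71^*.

7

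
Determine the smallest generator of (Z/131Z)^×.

φ(131) = 131 − 1 = 130 = 2 · 5 · 13.
g is a primitive root iff g^(130/q) ≢ 1 (mod 131) for each prime q ∈ {2, 5, 13}.
g = 2: 2^65 ≡ 130; 2^26 ≡ 53; 2^10 ≡ 107 — none is 1, so 2 is a primitive root.
Hence the least primitive root of 131 is 2.

2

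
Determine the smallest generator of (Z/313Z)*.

10

φ(313) = 313 − 1 = 312 = 2^3 · 3 · 13.
g is a primitive root iff g^(312/q) ≢ 1 (mod 313) for each prime q ∈ {2, 3, 13}.
g = 2: 2^156 ≡ 1 — hits 1, so not a primitive root.
g = 3: 3^156 ≡ 1 — hits 1, so not a primitive root.
g = 4: 4^156 ≡ 1 — hits 1, so not a primitive root.
g = 5: 5^156 ≡ 312; 5^104 ≡ 1 — hits 1, so not a primitive root.
g = 6: 6^156 ≡ 1 — hits 1, so not a primitive root.
g = 7: 7^156 ≡ 312; 7^104 ≡ 1 — hits 1, so not a primitive root.
g = 8: 8^156 ≡ 1 — hits 1, so not a primitive root.
g = 9: 9^156 ≡ 1 — hits 1, so not a primitive root.
g = 10: 10^156 ≡ 312; 10^104 ≡ 214; 10^24 ≡ 103 — none is 1, so 10 is a primitive root.
The smallest primitive root modulo 313 is 10.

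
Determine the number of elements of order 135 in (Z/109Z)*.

0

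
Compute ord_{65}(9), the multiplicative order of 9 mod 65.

Since 9 ∈ (Z/65Z)^×, its order divides φ(65) = φ(5·13) = (5−1)·(13−1) = 4·12 = 48 = 2^4 · 3.
Divisors of 48: 1, 2, 3, 4, 6, 8, 12, 16, 24, 48.
Evaluate successive powers at the divisors of 48:
9^1 ≡ 9
9^2 ≡ 16
9^3 ≡ 14
9^4 ≡ 61
9^6 ≡ 1
Therefore the multiplicative order of 9 modulo 65 is 6.

6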